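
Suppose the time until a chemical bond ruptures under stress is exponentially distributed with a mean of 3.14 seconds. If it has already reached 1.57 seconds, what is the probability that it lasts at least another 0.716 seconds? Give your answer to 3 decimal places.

The rate is λ = 1/3.14 = 0.318471 per second.
By the memoryless property, P(X > 1.57+0.716 | X > 1.57) = P(X > 0.716).
P(X > 0.716) = e^(−0.22803) ≈ 0.796.

0.796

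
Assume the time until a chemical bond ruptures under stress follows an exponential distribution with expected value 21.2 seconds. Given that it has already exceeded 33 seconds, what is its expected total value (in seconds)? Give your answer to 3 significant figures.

The rate is λ = 1/21.2 = 0.0471698 per second.
By memorylessness, E[X | X > 33] = 33 + 1/λ = 33 + 21.2 = 54.2 seconds.

54.2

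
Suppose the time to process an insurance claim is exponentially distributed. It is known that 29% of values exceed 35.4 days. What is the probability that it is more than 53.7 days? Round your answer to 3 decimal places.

0.153

e^(−λ·35.4) = 0.29 ⇒ λ = −ln(0.29)/35.4 = 0.0349682.
P(X > 53.7) = e^(−0.0349682·53.7) = e^(−1.8778) ≈ 0.153.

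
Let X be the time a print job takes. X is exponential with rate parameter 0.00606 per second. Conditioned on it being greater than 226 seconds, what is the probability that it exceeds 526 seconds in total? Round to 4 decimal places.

By the memoryless property, P(X > 226+300 | X > 226) = P(X > 300).
P(X > 300) = e^(−1.818) ≈ 0.1624.

0.1624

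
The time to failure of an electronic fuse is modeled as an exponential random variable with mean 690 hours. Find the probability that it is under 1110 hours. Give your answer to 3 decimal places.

The rate is λ = 1/690 = 0.00144928 per hour.
P(X ≤ 1110) = 1 − e^(−λ·1110) = 1 − e^(−1.6087) ≈ 0.800.

0.800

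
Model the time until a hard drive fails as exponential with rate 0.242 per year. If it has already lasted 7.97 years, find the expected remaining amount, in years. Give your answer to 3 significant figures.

By memorylessness, the remaining amount past any threshold is again Exp(λ) with mean 1/λ = 4.13223 years.

4.13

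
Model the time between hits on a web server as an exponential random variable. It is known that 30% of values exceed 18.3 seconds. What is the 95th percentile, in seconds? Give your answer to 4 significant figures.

e^(−λ·18.3) = 0.30 ⇒ λ = −ln(0.30)/18.3 = 0.0657909.
95th percentile: 1 − e^(−λt) = 0.95, t = −ln(0.05)/λ = 45.5342 seconds.

45.53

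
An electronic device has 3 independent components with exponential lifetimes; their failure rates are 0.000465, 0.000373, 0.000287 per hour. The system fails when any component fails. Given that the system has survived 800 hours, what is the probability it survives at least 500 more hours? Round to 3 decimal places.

0.570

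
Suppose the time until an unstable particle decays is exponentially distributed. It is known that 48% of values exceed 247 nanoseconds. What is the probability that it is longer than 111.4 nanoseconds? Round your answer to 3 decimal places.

0.718

e^(−λ·247) = 0.48 ⇒ λ = −ln(0.48)/247 = 0.00297154.
P(X > 111.4) = e^(−0.00297154·111.4) = e^(−0.33103) ≈ 0.718.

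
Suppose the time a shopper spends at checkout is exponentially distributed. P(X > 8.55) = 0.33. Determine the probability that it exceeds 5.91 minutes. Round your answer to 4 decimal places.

0.4647

e^(−λ·8.55) = 0.33 ⇒ λ = −ln(0.33)/8.55 = 0.129668.
P(X > 5.91) = e^(−0.129668·5.91) = e^(−0.76634) ≈ 0.4647.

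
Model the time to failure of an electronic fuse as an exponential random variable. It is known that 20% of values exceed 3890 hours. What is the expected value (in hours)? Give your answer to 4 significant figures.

e^(−λ·3890) = 0.20 ⇒ λ = −ln(0.20)/3890 = 0.000413737.
Mean = 1/λ = 2416.99 hours.

2417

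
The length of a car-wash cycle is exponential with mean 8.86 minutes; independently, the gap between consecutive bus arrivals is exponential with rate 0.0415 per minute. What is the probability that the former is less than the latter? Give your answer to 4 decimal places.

0.7312

λ_1 = 1/8.86 = 0.112867, λ_2 = 0.0415.
For independent exponentials, P(the former < the latter) = λ_1/(λ_1+λ_2) = 0.112867/0.154367 ≈ 0.7312.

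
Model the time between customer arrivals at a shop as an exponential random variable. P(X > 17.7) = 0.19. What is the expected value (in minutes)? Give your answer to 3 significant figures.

e^(−λ·17.7) = 0.19 ⇒ λ = −ln(0.19)/17.7 = 0.0938266.
Mean = 1/λ = 10.658 minutes.

10.7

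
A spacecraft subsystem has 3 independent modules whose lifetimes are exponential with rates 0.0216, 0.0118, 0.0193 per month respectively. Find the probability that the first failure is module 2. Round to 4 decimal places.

The time to first failure is exponential with rate Σλ = 0.0216 + 0.0118 + 0.0193 = 0.0527.
P(module 2 first) = λ_2/Σλ = 0.0118/0.0527 ≈ 0.2239.

0.2239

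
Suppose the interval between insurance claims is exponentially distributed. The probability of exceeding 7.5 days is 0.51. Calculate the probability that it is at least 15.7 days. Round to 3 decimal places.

e^(−λ·7.5) = 0.51 ⇒ λ = −ln(0.51)/7.5 = 0.0897793.
P(X > 15.7) = e^(−0.0897793·15.7) = e^(−1.4095) ≈ 0.244.

0.244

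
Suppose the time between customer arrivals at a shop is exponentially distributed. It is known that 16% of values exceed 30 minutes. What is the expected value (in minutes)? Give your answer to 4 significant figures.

16.37

e^(−λ·30) = 0.16 ⇒ λ = −ln(0.16)/30 = 0.061086.
Mean = 1/λ = 16.3704 minutes.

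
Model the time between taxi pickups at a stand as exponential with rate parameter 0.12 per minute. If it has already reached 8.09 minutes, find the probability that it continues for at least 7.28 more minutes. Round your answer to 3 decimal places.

0.417

P(X > s+t | X > s) = e^(−λ(s+t))/e^(−λs) = e^(−λt), independent of s = 8.09.
P(X > 7.28) = e^(−0.8736) ≈ 0.417.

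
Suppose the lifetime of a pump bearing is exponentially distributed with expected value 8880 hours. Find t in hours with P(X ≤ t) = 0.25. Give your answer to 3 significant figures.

The rate is λ = 1/8880 = 0.000112613 per hour.
Set 1 − e^(−λt) = 0.25, so t = −ln(0.75)/λ = 0.28768/0.000112613 ≈ 2554.62 hours.

2550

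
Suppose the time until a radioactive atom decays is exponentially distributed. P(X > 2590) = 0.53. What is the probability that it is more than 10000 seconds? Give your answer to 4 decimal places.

e^(−λ·2590) = 0.53 ⇒ λ = −ln(0.53)/2590 = 0.000245127.
P(X > 10000) = e^(−0.000245127·10000) = e^(−2.4513) ≈ 0.0862.

0.0862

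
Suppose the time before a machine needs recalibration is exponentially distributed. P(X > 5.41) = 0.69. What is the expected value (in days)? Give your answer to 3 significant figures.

14.6

e^(−λ·5.41) = 0.69 ⇒ λ = −ln(0.69)/5.41 = 0.0685885.
Mean = 1/λ = 14.5797 days.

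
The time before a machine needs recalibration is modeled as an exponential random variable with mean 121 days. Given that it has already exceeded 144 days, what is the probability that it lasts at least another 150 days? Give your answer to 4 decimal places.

0.2895

The rate is λ = 1/121 = 0.00826446 per day.
The exponential is memoryless, so the remaining time is again Exp(λ): the condition X > 144 is irrelevant.
P(X > 150) = e^(−1.2397) ≈ 0.2895.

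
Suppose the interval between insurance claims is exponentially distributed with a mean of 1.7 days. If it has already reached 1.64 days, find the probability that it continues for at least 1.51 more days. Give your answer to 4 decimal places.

The rate is λ = 1/1.7 = 0.588235 per day.
P(X > s+t | X > s) = e^(−λ(s+t))/e^(−λs) = e^(−λt), independent of s = 1.64.
P(X > 1.51) = e^(−0.88824) ≈ 0.4114.

0.4114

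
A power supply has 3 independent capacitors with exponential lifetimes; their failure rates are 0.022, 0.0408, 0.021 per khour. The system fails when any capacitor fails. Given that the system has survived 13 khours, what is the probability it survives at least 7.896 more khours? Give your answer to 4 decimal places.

Time to first failure ~ Exp(Σλ) with Σλ = 0.0838.
By memorylessness, P(T > 13+7.896 | T > 13) = P(T > 7.896) = e^(−0.0838·7.896) ≈ 0.5160.

0.5160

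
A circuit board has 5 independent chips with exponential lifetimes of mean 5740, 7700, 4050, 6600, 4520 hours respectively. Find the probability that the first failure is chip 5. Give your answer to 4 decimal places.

0.2395

Rates: λ_i = 1/mean_i → 0.000174216, 0.00012987, 0.000246914, 0.000151515, 0.000221239; Σλ = 0.000923754.
P(chip 5 first) = λ_5/Σλ = 0.000221239/0.000923754 ≈ 0.2395.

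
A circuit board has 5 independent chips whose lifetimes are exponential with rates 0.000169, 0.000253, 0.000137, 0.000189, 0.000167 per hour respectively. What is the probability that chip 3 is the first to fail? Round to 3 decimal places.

The time to first failure is exponential with rate Σλ = 0.000169 + 0.000253 + 0.000137 + 0.000189 + 0.000167 = 0.000915.
P(chip 3 first) = λ_3/Σλ = 0.000137/0.000915 ≈ 0.150.

0.150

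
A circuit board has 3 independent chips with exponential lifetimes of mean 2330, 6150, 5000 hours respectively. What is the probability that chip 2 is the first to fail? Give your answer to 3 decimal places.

0.205

Rates: λ_i = 1/mean_i → 0.000429185, 0.000162602, 0.0002; Σλ = 0.000791786.
P(chip 2 first) = λ_2/Σλ = 0.000162602/0.000791786 ≈ 0.205.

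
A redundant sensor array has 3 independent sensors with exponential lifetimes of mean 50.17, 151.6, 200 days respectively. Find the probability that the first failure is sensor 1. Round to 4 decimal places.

0.6322

Rates: λ_i = 1/mean_i → 0.0199322, 0.00659631, 0.005; Σλ = 0.0315285.
P(sensor 1 first) = λ_1/Σλ = 0.0199322/0.0315285 ≈ 0.6322.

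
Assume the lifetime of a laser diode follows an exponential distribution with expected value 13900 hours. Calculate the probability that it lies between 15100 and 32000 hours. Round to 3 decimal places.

0.237

The rate is λ = 1/13900 = 0.0000719424 per hour.
P(15100 < X < 32000) = e^(−λ·15100) − e^(−λ·32000) = 0.33745 − 0.10004 ≈ 0.237.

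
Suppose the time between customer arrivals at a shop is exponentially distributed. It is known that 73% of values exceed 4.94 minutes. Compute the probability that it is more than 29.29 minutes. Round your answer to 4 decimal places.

0.1547

e^(−λ·4.94) = 0.73 ⇒ λ = −ln(0.73)/4.94 = 0.0637066.
P(X > 29.29) = e^(−0.0637066·29.29) = e^(−1.866) ≈ 0.1547.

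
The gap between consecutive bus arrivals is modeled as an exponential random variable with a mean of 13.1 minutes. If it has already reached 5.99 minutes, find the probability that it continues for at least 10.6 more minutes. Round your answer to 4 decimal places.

0.4452

The rate is λ = 1/13.1 = 0.0763359 per minute.
The exponential is memoryless, so the remaining time is again Exp(λ): the condition X > 5.99 is irrelevant.
P(X > 10.6) = e^(−0.80916) ≈ 0.4452.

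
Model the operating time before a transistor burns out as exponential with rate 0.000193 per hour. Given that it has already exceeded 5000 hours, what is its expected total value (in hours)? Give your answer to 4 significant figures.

By memorylessness, E[X | X > 5000] = 5000 + 1/λ = 5000 + 5181.35 = 10181.3 hours.

10180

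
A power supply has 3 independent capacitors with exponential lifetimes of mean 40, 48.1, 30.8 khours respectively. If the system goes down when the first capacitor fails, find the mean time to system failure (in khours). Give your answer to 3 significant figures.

12.8

The first failure time is exponential with rate Σλ_i = 1/40 + 1/48.1 + 1/30.8 = 0.0782576 per khour.
E[min] = 1/Σλ = 1/0.0782576 = 12.7783 khours.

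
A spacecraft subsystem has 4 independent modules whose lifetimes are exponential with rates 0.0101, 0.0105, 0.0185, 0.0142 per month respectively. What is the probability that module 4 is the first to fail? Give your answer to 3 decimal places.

The time to first failure is exponential with rate Σλ = 0.0101 + 0.0105 + 0.0185 + 0.0142 = 0.0533.
P(module 4 first) = λ_4/Σλ = 0.0142/0.0533 ≈ 0.266.

0.266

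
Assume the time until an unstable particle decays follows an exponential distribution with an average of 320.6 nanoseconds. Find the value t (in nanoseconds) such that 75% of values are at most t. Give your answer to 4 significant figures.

444.4

The rate is λ = 1/320.6 = 0.00311915 per nanosecond.
Set 1 − e^(−λt) = 0.75, so t = −ln(0.25)/λ = 1.3863/0.00311915 ≈ 444.446 nanoseconds.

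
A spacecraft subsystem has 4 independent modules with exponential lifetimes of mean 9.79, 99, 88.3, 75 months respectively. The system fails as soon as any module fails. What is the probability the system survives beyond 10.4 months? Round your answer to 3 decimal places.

The first failure time is exponential with rate Σλ_i = 1/9.79 + 1/99 + 1/88.3 + 1/75 = 0.136904 per month.
P(min > 10.4) = e^(−0.136904·10.4) = e^(−1.4238) ≈ 0.241.

0.241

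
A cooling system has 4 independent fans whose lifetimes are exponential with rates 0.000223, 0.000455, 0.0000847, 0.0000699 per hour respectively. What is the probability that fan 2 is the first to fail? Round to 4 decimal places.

0.5465

The time to first failure is exponential with rate Σλ = 0.000223 + 0.000455 + 0.0000847 + 0.0000699 = 0.0008326.
P(fan 2 first) = λ_2/Σλ = 0.000455/0.0008326 ≈ 0.5465.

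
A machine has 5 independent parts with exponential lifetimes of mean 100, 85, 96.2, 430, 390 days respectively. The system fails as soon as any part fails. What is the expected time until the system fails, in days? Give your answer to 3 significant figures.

The first failure time is exponential with rate Σλ_i = 1/100 + 1/85 + 1/96.2 + 1/430 + 1/390 = 0.0370494 per day.
E[min] = 1/Σλ = 1/0.0370494 = 26.991 days.

27.0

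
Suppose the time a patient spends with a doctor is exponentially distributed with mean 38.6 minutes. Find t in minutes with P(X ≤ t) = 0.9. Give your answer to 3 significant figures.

The rate is λ = 1/38.6 = 0.0259067 per minute.
Set 1 − e^(−λt) = 0.9, so t = −ln(0.1)/λ = 2.3026/0.0259067 ≈ 88.8798 minutes.

88.9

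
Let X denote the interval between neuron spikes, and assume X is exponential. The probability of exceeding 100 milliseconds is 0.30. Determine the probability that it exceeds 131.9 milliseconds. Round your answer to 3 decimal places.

0.204

e^(−λ·100) = 0.30 ⇒ λ = −ln(0.30)/100 = 0.0120397.
P(X > 131.9) = e^(−0.0120397·131.9) = e^(−1.588) ≈ 0.204.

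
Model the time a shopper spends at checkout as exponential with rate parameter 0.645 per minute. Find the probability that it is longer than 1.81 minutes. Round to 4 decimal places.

P(X > 1.81) = e^(−λ·1.81) = e^(−1.1675) ≈ 0.3112.

0.3112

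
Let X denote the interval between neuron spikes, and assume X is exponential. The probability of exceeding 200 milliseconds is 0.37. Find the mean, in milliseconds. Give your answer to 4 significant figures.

201.2

e^(−λ·200) = 0.37 ⇒ λ = −ln(0.37)/200 = 0.00497126.
Mean = 1/λ = 201.156 milliseconds.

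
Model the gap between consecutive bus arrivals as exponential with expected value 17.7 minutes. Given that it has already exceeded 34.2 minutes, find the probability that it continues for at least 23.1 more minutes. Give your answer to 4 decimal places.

0.2711

The rate is λ = 1/17.7 = 0.0564972 per minute.
By the memoryless property, P(X > 34.2+23.1 | X > 34.2) = P(X > 23.1).
P(X > 23.1) = e^(−1.3051) ≈ 0.2711.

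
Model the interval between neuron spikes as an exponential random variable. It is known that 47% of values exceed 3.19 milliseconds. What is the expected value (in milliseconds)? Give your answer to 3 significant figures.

e^(−λ·3.19) = 0.47 ⇒ λ = −ln(0.47)/3.19 = 0.236684.
Mean = 1/λ = 4.22504 milliseconds.

4.23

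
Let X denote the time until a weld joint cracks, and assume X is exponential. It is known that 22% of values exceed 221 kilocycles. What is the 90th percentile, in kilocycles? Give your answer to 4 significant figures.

e^(−λ·221) = 0.22 ⇒ λ = −ln(0.22)/221 = 0.00685126.
90th percentile: 1 − e^(−λt) = 0.9, t = −ln(0.1)/λ = 336.082 kilocycles.

336.1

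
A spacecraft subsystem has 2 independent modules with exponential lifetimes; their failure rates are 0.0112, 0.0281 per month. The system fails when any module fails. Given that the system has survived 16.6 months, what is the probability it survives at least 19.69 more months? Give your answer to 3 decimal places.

Time to first failure ~ Exp(Σλ) with Σλ = 0.0393.
By memorylessness, P(T > 16.6+19.69 | T > 16.6) = P(T > 19.69) = e^(−0.0393·19.69) ≈ 0.461.

0.461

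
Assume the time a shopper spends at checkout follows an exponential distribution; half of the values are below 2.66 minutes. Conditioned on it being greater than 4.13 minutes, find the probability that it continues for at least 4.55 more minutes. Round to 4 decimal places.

For an exponential, median = ln(2)/λ, so λ = ln 2 / 2.66 = 0.260582 per minute.
The exponential is memoryless, so the remaining time is again Exp(λ): the condition X > 4.13 is irrelevant.
P(X > 4.55) = e^(−1.1856) ≈ 0.3055.

0.3055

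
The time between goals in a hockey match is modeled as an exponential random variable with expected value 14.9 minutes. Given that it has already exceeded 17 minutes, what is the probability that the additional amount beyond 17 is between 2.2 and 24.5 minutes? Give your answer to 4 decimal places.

0.6696

The rate is λ = 1/14.9 = 0.0671141 per minute.
Memoryless: the residual past 17 is again Exp(λ).
P(2.2 < residual < 24.5) = e^(−λ·2.2) − e^(−λ·24.5) = 0.86273 − 0.19315 ≈ 0.6696.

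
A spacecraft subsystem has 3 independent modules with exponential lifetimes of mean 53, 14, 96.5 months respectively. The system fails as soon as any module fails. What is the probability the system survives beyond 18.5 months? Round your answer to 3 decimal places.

0.155

The first failure time is exponential with rate Σλ_i = 1/53 + 1/14 + 1/96.5 = 0.100659 per month.
P(min > 18.5) = e^(−0.100659·18.5) = e^(−1.8622) ≈ 0.155.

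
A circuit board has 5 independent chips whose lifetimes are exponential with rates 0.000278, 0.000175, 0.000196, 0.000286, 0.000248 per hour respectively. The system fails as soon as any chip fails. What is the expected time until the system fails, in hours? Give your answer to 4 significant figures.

845.3

The time to first failure is exponential with rate Σλ = 0.000278 + 0.000175 + 0.000196 + 0.000286 + 0.000248 = 0.001183.
E[min] = 1/Σλ = 1/0.001183 = 845.309 hours.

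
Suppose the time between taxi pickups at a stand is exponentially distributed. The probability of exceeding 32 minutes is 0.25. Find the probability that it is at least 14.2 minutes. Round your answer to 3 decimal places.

0.541

e^(−λ·32) = 0.25 ⇒ λ = −ln(0.25)/32 = 0.0433217.
P(X > 14.2) = e^(−0.0433217·14.2) = e^(−0.61517) ≈ 0.541.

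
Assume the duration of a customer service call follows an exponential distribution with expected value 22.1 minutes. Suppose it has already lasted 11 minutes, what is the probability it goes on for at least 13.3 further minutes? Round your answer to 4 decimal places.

0.5478

The rate is λ = 1/22.1 = 0.0452489 per minute.
By the memoryless property, P(X > 11+13.3 | X > 11) = P(X > 13.3).
P(X > 13.3) = e^(−0.60181) ≈ 0.5478.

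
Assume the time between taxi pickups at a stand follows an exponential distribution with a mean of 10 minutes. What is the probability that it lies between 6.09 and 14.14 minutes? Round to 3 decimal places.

0.301

The rate is λ = 1/10 = 0.1 per minute.
P(6.09 < X < 14.14) = e^(−λ·6.09) − e^(−λ·14.14) = 0.54389 − 0.24317 ≈ 0.301.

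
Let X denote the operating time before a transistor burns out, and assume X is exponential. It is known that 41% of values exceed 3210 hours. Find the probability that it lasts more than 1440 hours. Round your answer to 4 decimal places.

0.6703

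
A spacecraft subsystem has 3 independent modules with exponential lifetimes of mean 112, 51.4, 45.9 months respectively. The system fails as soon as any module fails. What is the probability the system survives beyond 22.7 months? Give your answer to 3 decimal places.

0.320

The first failure time is exponential with rate Σλ_i = 1/112 + 1/51.4 + 1/45.9 = 0.0501703 per month.
P(min > 22.7) = e^(−0.0501703·22.7) = e^(−1.1389) ≈ 0.320.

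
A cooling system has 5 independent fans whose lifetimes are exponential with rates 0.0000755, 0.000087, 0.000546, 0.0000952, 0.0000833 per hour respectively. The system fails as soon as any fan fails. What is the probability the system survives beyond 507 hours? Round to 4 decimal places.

The time to first failure is exponential with rate Σλ = 0.0000755 + 0.000087 + 0.000546 + 0.0000952 + 0.0000833 = 0.000887.
P(min > 507) = e^(−0.000887·507) = e^(−0.44971) ≈ 0.6378.

0.6378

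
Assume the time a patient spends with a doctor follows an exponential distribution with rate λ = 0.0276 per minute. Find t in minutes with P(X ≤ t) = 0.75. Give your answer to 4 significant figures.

50.23

Set 1 − e^(−λt) = 0.75, so t = −ln(0.25)/λ = 1.3863/0.0276 ≈ 50.2281 minutes.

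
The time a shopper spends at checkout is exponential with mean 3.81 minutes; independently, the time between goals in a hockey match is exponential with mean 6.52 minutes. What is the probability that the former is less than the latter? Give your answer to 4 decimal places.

λ_1 = 1/3.81 = 0.262467, λ_2 = 1/6.52 = 0.153374.
For independent exponentials, P(the former < the latter) = λ_1/(λ_1+λ_2) = 0.262467/0.415841 ≈ 0.6312.

0.6312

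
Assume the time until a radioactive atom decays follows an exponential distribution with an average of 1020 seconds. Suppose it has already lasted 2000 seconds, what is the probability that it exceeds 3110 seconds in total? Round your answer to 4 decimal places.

0.3368

The rate is λ = 1/1020 = 0.000980392 per second.
By the memoryless property, P(X > 2000+1110 | X > 2000) = P(X > 1110).
P(X > 1110) = e^(−1.0882) ≈ 0.3368.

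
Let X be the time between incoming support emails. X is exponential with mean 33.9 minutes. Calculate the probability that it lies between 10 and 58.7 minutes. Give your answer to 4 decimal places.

0.5675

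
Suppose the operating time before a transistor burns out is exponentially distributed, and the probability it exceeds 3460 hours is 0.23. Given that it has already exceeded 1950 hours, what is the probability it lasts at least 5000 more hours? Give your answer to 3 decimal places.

From e^(−λ·3460) = 0.23, λ = −ln(0.23)/3460 = 0.000424762.
Memoryless: P(X > 1950+5000 | X > 1950) = P(X > 5000) = e^(−0.000424762·5000) ≈ 0.120.

0.120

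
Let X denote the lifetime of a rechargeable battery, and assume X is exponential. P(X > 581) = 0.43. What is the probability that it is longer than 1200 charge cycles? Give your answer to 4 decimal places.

0.1750

e^(−λ·581) = 0.43 ⇒ λ = −ln(0.43)/581 = 0.00145262.
P(X > 1200) = e^(−0.00145262·1200) = e^(−1.7431) ≈ 0.1750.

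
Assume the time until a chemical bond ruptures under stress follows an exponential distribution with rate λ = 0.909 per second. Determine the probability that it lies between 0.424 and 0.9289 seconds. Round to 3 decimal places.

0.250

P(0.424 < X < 0.9289) = e^(−λ·0.424) − e^(−λ·0.9289) = 0.68017 − 0.42983 ≈ 0.250.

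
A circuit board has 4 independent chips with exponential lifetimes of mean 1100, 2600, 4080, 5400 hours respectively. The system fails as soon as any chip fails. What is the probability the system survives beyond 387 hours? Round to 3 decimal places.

The first failure time is exponential with rate Σλ_i = 1/1100 + 1/2600 + 1/4080 + 1/5400 = 0.00172399 per hour.
P(min > 387) = e^(−0.00172399·387) = e^(−0.66718) ≈ 0.513.

0.513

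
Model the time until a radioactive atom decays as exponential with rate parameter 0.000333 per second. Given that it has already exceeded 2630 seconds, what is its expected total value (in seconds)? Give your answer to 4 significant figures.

By memorylessness, E[X | X > 2630] = 2630 + 1/λ = 2630 + 3003 = 5633 seconds.

5633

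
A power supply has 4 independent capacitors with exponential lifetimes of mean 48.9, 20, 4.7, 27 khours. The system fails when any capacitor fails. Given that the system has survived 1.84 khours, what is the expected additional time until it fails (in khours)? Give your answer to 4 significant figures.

3.123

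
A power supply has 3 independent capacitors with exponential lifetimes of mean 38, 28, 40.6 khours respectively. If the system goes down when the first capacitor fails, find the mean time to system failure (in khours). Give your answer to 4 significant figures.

11.54

The first failure time is exponential with rate Σλ_i = 1/38 + 1/28 + 1/40.6 = 0.0866606 per khour.
E[min] = 1/Σλ = 1/0.0866606 = 11.5393 khours.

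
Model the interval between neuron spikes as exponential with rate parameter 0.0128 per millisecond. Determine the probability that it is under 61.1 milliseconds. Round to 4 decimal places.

0.5425

P(X ≤ 61.1) = 1 − e^(−λ·61.1) = 1 − e^(−0.78208) ≈ 0.5425.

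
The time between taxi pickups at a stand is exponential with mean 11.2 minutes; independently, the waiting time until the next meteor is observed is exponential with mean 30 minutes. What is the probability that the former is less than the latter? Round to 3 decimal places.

λ_1 = 1/11.2 = 0.0892857, λ_2 = 1/30 = 0.0333333.
For independent exponentials, P(the former < the latter) = λ_1/(λ_1+λ_2) = 0.0892857/0.122619 ≈ 0.728.

0.728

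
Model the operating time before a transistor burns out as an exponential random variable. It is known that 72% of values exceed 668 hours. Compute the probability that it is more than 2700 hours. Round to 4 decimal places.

e^(−λ·668) = 0.72 ⇒ λ = −ln(0.72)/668 = 0.000491773.
P(X > 2700) = e^(−0.000491773·2700) = e^(−1.3278) ≈ 0.2651.

0.2651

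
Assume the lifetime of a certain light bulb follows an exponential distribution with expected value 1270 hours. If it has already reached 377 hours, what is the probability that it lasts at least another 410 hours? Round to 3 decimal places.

0.724

The rate is λ = 1/1270 = 0.000787402 per hour.
By the memoryless property, P(X > 377+410 | X > 377) = P(X > 410).
P(X > 410) = e^(−0.32283) ≈ 0.724.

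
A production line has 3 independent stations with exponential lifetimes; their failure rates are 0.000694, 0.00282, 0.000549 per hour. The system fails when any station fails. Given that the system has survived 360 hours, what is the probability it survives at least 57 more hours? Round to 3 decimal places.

Time to first failure ~ Exp(Σλ) with Σλ = 0.004063.
By memorylessness, P(T > 360+57 | T > 360) = P(T > 57) = e^(−0.004063·57) ≈ 0.793.

0.793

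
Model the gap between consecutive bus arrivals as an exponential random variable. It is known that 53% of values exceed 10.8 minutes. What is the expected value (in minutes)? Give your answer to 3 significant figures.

17.0

e^(−λ·10.8) = 0.53 ⇒ λ = −ln(0.53)/10.8 = 0.058785.
Mean = 1/λ = 17.0111 minutes.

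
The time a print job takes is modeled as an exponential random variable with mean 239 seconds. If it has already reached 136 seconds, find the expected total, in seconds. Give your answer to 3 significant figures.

375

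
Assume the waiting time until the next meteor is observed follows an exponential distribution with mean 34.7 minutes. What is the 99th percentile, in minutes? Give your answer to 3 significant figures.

160

The rate is λ = 1/34.7 = 0.0288184 per minute.
Set 1 − e^(−λt) = 0.99, so t = −ln(0.01)/λ = 4.6052/0.0288184 ≈ 159.799 minutes.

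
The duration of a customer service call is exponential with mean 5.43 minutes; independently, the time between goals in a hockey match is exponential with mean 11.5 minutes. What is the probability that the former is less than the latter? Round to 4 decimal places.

λ_1 = 1/5.43 = 0.184162, λ_2 = 1/11.5 = 0.0869565.
For independent exponentials, P(the former < the latter) = λ_1/(λ_1+λ_2) = 0.184162/0.271119 ≈ 0.6793.

0.6793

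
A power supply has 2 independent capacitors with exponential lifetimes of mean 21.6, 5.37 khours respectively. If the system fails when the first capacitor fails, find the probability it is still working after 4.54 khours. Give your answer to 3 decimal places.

0.348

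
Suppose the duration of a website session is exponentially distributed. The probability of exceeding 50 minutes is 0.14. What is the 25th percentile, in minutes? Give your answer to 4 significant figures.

7.316

e^(−λ·50) = 0.14 ⇒ λ = −ln(0.14)/50 = 0.0393223.
25th percentile: 1 − e^(−λt) = 0.25, t = −ln(0.75)/λ = 7.31601 minutes.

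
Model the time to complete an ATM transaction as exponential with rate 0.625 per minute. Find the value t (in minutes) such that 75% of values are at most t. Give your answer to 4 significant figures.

2.218

Set 1 − e^(−λt) = 0.75, so t = −ln(0.25)/λ = 1.3863/0.625 ≈ 2.21807 minutes.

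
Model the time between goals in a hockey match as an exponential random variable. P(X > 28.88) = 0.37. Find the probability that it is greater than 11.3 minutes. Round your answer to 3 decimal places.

0.678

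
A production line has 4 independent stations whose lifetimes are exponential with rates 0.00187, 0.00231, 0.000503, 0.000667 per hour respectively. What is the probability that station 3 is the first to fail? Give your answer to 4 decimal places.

The time to first failure is exponential with rate Σλ = 0.00187 + 0.00231 + 0.000503 + 0.000667 = 0.00535.
P(station 3 first) = λ_3/Σλ = 0.000503/0.00535 ≈ 0.0940.

0.0940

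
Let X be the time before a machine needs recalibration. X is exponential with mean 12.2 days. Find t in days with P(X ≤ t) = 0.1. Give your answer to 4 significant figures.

The rate is λ = 1/12.2 = 0.0819672 per day.
Set 1 − e^(−λt) = 0.1, so t = −ln(0.9)/λ = 0.10536/0.0819672 ≈ 1.2854 days.

1.285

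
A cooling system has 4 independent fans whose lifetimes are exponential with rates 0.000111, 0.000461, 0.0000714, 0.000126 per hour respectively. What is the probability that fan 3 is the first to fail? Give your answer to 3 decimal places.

0.093

The time to first failure is exponential with rate Σλ = 0.000111 + 0.000461 + 0.0000714 + 0.000126 = 0.0007694.
P(fan 3 first) = λ_3/Σλ = 0.0000714/0.0007694 ≈ 0.093.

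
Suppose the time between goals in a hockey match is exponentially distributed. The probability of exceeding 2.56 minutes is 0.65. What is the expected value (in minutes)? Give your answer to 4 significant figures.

e^(−λ·2.56) = 0.65 ⇒ λ = −ln(0.65)/2.56 = 0.168275.
Mean = 1/λ = 5.94267 minutes.

5.943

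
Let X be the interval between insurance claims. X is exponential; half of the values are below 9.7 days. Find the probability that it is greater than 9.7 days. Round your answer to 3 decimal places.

0.500

For an exponential, median = ln(2)/λ, so λ = ln 2 / 9.7 = 0.0714585 per day.
P(X > 9.7) = e^(−λ·9.7) = e^(−0.69315) ≈ 0.500.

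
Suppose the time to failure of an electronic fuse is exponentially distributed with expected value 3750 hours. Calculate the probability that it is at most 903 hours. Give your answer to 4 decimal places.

The rate is λ = 1/3750 = 0.000266667 per hour.
P(X ≤ 903) = 1 − e^(−λ·903) = 1 − e^(−0.2408) ≈ 0.2140.

0.2140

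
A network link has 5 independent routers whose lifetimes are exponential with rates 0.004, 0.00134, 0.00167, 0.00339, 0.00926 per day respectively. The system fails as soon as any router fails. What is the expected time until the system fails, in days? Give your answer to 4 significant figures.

50.86

The time to first failure is exponential with rate Σλ = 0.004 + 0.00134 + 0.00167 + 0.00339 + 0.00926 = 0.01966.
E[min] = 1/Σλ = 1/0.01966 = 50.8647 days.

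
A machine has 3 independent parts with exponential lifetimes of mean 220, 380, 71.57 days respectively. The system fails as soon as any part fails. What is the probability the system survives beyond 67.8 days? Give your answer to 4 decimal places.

The first failure time is exponential with rate Σλ_i = 1/220 + 1/380 + 1/71.57 = 0.0211494 per day.
P(min > 67.8) = e^(−0.0211494·67.8) = e^(−1.4339) ≈ 0.2384.

0.2384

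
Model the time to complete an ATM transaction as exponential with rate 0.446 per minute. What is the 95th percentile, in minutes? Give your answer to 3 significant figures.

6.72

Set 1 − e^(−λt) = 0.95, so t = −ln(0.05)/λ = 2.9957/0.446 ≈ 6.71689 minutes.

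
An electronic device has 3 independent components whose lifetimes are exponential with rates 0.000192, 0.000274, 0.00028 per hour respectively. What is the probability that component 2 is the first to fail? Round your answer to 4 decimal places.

0.3673

The time to first failure is exponential with rate Σλ = 0.000192 + 0.000274 + 0.00028 = 0.000746.
P(component 2 first) = λ_2/Σλ = 0.000274/0.000746 ≈ 0.3673.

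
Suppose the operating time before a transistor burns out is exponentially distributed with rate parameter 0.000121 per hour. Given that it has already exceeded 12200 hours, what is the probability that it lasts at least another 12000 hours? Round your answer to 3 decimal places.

0.234

The exponential is memoryless, so the remaining time is again Exp(λ): the condition X > 12200 is irrelevant.
P(X > 12000) = e^(−1.452) ≈ 0.234.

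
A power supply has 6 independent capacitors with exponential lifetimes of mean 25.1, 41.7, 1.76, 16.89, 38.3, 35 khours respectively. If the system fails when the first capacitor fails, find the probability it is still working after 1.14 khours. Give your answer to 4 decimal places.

0.4273

The first failure time is exponential with rate Σλ_i = 1/25.1 + 1/41.7 + 1/1.76 + 1/16.89 + 1/38.3 + 1/35 = 0.745891 per khour.
P(min > 1.14) = e^(−0.745891·1.14) = e^(−0.85032) ≈ 0.4273.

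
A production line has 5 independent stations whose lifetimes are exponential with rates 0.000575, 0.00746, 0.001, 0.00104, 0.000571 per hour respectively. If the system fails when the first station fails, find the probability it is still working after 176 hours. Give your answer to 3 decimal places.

0.154

The time to first failure is exponential with rate Σλ = 0.000575 + 0.00746 + 0.001 + 0.00104 + 0.000571 = 0.010646.
P(min > 176) = e^(−0.010646·176) = e^(−1.8737) ≈ 0.154.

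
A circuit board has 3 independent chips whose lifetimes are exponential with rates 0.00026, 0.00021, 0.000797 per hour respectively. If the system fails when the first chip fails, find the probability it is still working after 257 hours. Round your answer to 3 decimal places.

The time to first failure is exponential with rate Σλ = 0.00026 + 0.00021 + 0.000797 = 0.001267.
P(min > 257) = e^(−0.001267·257) = e^(−0.32562) ≈ 0.722.

0.722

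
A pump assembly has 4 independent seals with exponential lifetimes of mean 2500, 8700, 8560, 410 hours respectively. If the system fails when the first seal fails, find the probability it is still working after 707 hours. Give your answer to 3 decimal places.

0.114

The first failure time is exponential with rate Σλ_i = 1/2500 + 1/8700 + 1/8560 + 1/410 = 0.00307079 per hour.
P(min > 707) = e^(−0.00307079·707) = e^(−2.171) ≈ 0.114.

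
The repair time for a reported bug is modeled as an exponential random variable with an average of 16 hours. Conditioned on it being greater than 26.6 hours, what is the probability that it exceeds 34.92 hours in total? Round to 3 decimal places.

The rate is λ = 1/16 = 0.0625 per hour.
The exponential is memoryless, so the remaining time is again Exp(λ): the condition X > 26.6 is irrelevant.
P(X > 8.32) = e^(−0.52) ≈ 0.595.

0.595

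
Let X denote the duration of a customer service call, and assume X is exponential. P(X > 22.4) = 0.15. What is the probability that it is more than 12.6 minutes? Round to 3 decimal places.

0.344

e^(−λ·22.4) = 0.15 ⇒ λ = −ln(0.15)/22.4 = 0.0846929.
P(X > 12.6) = e^(−0.0846929·12.6) = e^(−1.0671) ≈ 0.344.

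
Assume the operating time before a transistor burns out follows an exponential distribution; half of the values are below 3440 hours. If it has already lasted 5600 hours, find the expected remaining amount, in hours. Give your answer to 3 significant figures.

For an exponential, median = ln(2)/λ, so λ = ln 2 / 3440 = 0.000201496 per hour.
By memorylessness, the remaining amount past any threshold is again Exp(λ) with mean 1/λ = 4962.87 hours.

4960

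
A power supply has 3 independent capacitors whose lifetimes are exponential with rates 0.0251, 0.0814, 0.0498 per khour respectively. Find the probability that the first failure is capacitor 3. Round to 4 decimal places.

The time to first failure is exponential with rate Σλ = 0.0251 + 0.0814 + 0.0498 = 0.1563.
P(capacitor 3 first) = λ_3/Σλ = 0.0498/0.1563 ≈ 0.3186.

0.3186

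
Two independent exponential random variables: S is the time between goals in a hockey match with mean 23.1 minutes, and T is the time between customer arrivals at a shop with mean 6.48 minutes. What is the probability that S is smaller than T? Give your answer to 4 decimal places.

λ_1 = 1/23.1 = 0.04329, λ_2 = 1/6.48 = 0.154321.
For independent exponentials, P(S < T) = λ_1/(λ_1+λ_2) = 0.04329/0.197611 ≈ 0.2191.

0.2191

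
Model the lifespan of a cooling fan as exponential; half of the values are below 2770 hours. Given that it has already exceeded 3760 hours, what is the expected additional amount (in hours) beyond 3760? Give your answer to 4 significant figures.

For an exponential, median = ln(2)/λ, so λ = ln 2 / 2770 = 0.000250234 per hour.
By memorylessness, the remaining amount past any threshold is again Exp(λ) with mean 1/λ = 3996.27 hours.

3996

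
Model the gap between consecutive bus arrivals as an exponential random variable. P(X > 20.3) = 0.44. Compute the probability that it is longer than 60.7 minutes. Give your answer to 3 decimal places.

0.086

e^(−λ·20.3) = 0.44 ⇒ λ = −ln(0.44)/20.3 = 0.0404424.
P(X > 60.7) = e^(−0.0404424·60.7) = e^(−2.4549) ≈ 0.086.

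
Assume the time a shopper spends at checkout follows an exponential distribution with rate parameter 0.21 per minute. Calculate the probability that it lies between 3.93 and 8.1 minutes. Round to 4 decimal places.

P(3.93 < X < 8.1) = e^(−λ·3.93) − e^(−λ·8.1) = 0.43810 − 0.18250 ≈ 0.2556.

0.2556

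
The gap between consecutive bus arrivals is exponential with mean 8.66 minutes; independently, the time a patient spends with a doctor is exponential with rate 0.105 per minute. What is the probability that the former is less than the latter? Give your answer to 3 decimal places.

λ_1 = 1/8.66 = 0.115473, λ_2 = 0.105.
For independent exponentials, P(the former < the latter) = λ_1/(λ_1+λ_2) = 0.115473/0.220473 ≈ 0.524.

0.524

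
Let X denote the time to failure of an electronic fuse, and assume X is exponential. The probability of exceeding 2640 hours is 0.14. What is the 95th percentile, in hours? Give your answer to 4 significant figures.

e^(−λ·2640) = 0.14 ⇒ λ = −ln(0.14)/2640 = 0.00074474.
95th percentile: 1 − e^(−λt) = 0.95, t = −ln(0.05)/λ = 4022.52 hours.

4023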